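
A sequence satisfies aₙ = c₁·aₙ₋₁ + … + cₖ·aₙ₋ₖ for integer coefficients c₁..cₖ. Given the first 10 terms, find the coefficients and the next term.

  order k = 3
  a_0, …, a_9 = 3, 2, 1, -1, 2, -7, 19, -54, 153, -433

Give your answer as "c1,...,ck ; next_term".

-2,2,-1 ; 1226

  a_3 = -2·1 + 2·2 + -1·3 = -1
  a_4 = -2·-1 + 2·1 + -1·2 = 2
  a_5 = -2·2 + 2·-1 + -1·1 = -7
  a_6 = -2·-7 + 2·2 + -1·-1 = 19
  a_7 = -2·19 + 2·-7 + -1·2 = -54
  a_8 = -2·-54 + 2·19 + -1·-7 = 153
  a_9 = -2·153 + 2·-54 + -1·19 = -433
  a_10 = -2·-433 + 2·153 + -1·-54 = 1226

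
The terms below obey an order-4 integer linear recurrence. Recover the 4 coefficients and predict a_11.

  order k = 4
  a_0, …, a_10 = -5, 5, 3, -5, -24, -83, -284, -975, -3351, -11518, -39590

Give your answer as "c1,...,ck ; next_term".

  a_4 = 3·-5 + 2·3 + -2·5 + 1·-5 = -24
  a_5 = 3·-24 + 2·-5 + -2·3 + 1·5 = -83
  a_6 = 3·-83 + 2·-24 + -2·-5 + 1·3 = -284
  a_7 = 3·-284 + 2·-83 + -2·-24 + 1·-5 = -975
  a_8 = 3·-975 + 2·-284 + -2·-83 + 1·-24 = -3351
  a_9 = 3·-3351 + 2·-975 + -2·-284 + 1·-83 = -11518
  a_10 = 3·-11518 + 2·-3351 + -2·-975 + 1·-284 = -39590
  a_11 = 3·-39590 + 2·-11518 + -2·-3351 + 1·-975 = -136079

3,2,-2,1 ; -136079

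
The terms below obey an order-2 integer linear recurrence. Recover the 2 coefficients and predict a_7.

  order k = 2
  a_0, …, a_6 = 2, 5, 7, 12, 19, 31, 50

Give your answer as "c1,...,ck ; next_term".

  a_2 = 1·5 + 1·2 = 7
  a_3 = 1·7 + 1·5 = 12
  a_4 = 1·12 + 1·7 = 19
  a_5 = 1·19 + 1·12 = 31
  a_6 = 1·31 + 1·19 = 50
  a_7 = 1·50 + 1·31 = 81

1,1 ; 81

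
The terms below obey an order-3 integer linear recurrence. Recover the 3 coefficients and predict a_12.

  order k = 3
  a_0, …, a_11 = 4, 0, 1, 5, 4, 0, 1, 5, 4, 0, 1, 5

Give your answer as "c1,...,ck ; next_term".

  a_3 = 1·1 + -1·0 + 1·4 = 5
  a_4 = 1·5 + -1·1 + 1·0 = 4
  a_5 = 1·4 + -1·5 + 1·1 = 0
  a_6 = 1·0 + -1·4 + 1·5 = 1
  a_7 = 1·1 + -1·0 + 1·4 = 5
  a_8 = 1·5 + -1·1 + 1·0 = 4
  a_9 = 1·4 + -1·5 + 1·1 = 0
  a_10 = 1·0 + -1·4 + 1·5 = 1
  a_11 = 1·1 + -1·0 + 1·4 = 5
  a_12 = 1·5 + -1·1 + 1·0 = 4

1,-1,1 ; 4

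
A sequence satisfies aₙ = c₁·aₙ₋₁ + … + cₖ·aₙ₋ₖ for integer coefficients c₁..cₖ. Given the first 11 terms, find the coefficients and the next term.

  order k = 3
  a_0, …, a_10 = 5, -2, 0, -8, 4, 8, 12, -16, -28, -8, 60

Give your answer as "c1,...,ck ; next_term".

0,-1,-2 ; 64

  a_3 = 0·0 + -1·-2 + -2·5 = -8
  a_4 = 0·-8 + -1·0 + -2·-2 = 4
  a_5 = 0·4 + -1·-8 + -2·0 = 8
  a_6 = 0·8 + -1·4 + -2·-8 = 12
  a_7 = 0·12 + -1·8 + -2·4 = -16
  a_8 = 0·-16 + -1·12 + -2·8 = -28
  a_9 = 0·-28 + -1·-16 + -2·12 = -8
  a_10 = 0·-8 + -1·-28 + -2·-16 = 60
  a_11 = 0·60 + -1·-8 + -2·-28 = 64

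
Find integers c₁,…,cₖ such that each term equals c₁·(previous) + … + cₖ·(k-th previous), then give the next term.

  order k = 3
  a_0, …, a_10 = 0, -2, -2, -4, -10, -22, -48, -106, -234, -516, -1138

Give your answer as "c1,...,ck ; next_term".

  a_3 = 2·-2 + 0·-2 + 1·0 = -4
  a_4 = 2·-4 + 0·-2 + 1·-2 = -10
  a_5 = 2·-10 + 0·-4 + 1·-2 = -22
  a_6 = 2·-22 + 0·-10 + 1·-4 = -48
  a_7 = 2·-48 + 0·-22 + 1·-10 = -106
  a_8 = 2·-106 + 0·-48 + 1·-22 = -234
  a_9 = 2·-234 + 0·-106 + 1·-48 = -516
  a_10 = 2·-516 + 0·-234 + 1·-106 = -1138
  a_11 = 2·-1138 + 0·-516 + 1·-234 = -2510

2,0,1 ; -2510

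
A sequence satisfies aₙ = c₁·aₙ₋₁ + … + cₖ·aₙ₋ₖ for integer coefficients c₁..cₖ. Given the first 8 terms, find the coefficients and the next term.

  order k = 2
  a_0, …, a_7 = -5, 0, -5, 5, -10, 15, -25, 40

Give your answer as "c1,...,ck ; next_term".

  a_2 = -1·0 + 1·-5 = -5
  a_3 = -1·-5 + 1·0 = 5
  a_4 = -1·5 + 1·-5 = -10
  a_5 = -1·-10 + 1·5 = 15
  a_6 = -1·15 + 1·-10 = -25
  a_7 = -1·-25 + 1·15 = 40
  a_8 = -1·40 + 1·-25 = -65

-1,1 ; -65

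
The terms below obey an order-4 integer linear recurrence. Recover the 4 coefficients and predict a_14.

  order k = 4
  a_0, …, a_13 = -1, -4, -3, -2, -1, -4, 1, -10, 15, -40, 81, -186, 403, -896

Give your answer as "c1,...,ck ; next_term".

  a_4 = -1·-2 + 2·-3 + -1·-4 + 1·-1 = -1
  a_5 = -1·-1 + 2·-2 + -1·-3 + 1·-4 = -4
  a_6 = -1·-4 + 2·-1 + -1·-2 + 1·-3 = 1
  a_7 = -1·1 + 2·-4 + -1·-1 + 1·-2 = -10
  a_8 = -1·-10 + 2·1 + -1·-4 + 1·-1 = 15
  a_9 = -1·15 + 2·-10 + -1·1 + 1·-4 = -40
  a_10 = -1·-40 + 2·15 + -1·-10 + 1·1 = 81
  a_11 = -1·81 + 2·-40 + -1·15 + 1·-10 = -186
  a_12 = -1·-186 + 2·81 + -1·-40 + 1·15 = 403
  a_13 = -1·403 + 2·-186 + -1·81 + 1·-40 = -896
  a_14 = -1·-896 + 2·403 + -1·-186 + 1·81 = 1969

-1,2,-1,1 ; 1969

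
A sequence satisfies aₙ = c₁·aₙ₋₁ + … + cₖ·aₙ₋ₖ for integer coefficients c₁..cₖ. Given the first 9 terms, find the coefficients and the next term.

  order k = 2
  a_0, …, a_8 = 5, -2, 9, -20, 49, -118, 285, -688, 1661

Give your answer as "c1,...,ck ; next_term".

-2,1 ; -4010

  a_2 = -2·-2 + 1·5 = 9
  a_3 = -2·9 + 1·-2 = -20
  a_4 = -2·-20 + 1·9 = 49
  a_5 = -2·49 + 1·-20 = -118
  a_6 = -2·-118 + 1·49 = 285
  a_7 = -2·285 + 1·-118 = -688
  a_8 = -2·-688 + 1·285 = 1661
  a_9 = -2·1661 + 1·-688 = -4010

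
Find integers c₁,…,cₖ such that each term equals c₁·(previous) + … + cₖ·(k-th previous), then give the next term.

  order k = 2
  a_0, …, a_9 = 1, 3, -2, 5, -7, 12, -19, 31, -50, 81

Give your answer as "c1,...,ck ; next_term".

  a_2 = -1·3 + 1·1 = -2
  a_3 = -1·-2 + 1·3 = 5
  a_4 = -1·5 + 1·-2 = -7
  a_5 = -1·-7 + 1·5 = 12
  a_6 = -1·12 + 1·-7 = -19
  a_7 = -1·-19 + 1·12 = 31
  a_8 = -1·31 + 1·-19 = -50
  a_9 = -1·-50 + 1·31 = 81
  a_10 = -1·81 + 1·-50 = -131

-1,1 ; -131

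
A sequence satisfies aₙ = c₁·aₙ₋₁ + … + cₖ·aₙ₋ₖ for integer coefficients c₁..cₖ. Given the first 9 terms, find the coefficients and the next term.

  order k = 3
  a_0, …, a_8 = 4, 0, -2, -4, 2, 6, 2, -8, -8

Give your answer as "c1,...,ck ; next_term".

  a_3 = 0·-2 + -1·0 + -1·4 = -4
  a_4 = 0·-4 + -1·-2 + -1·0 = 2
  a_5 = 0·2 + -1·-4 + -1·-2 = 6
  a_6 = 0·6 + -1·2 + -1·-4 = 2
  a_7 = 0·2 + -1·6 + -1·2 = -8
  a_8 = 0·-8 + -1·2 + -1·6 = -8
  a_9 = 0·-8 + -1·-8 + -1·2 = 6

0,-1,-1 ; 6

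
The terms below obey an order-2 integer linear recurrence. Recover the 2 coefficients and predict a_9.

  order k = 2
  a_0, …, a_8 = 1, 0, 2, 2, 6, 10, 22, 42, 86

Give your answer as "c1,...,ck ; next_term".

1,2 ; 170

  a_2 = 1·0 + 2·1 = 2
  a_3 = 1·2 + 2·0 = 2
  a_4 = 1·2 + 2·2 = 6
  a_5 = 1·6 + 2·2 = 10
  a_6 = 1·10 + 2·6 = 22
  a_7 = 1·22 + 2·10 = 42
  a_8 = 1·42 + 2·22 = 86
  a_9 = 1·86 + 2·42 = 170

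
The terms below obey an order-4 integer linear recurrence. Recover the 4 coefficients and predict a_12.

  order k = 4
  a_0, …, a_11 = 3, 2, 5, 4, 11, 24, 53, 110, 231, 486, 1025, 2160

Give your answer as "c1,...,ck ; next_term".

  a_4 = 2·4 + 0·5 + 0·2 + 1·3 = 11
  a_5 = 2·11 + 0·4 + 0·5 + 1·2 = 24
  a_6 = 2·24 + 0·11 + 0·4 + 1·5 = 53
  a_7 = 2·53 + 0·24 + 0·11 + 1·4 = 110
  a_8 = 2·110 + 0·53 + 0·24 + 1·11 = 231
  a_9 = 2·231 + 0·110 + 0·53 + 1·24 = 486
  a_10 = 2·486 + 0·231 + 0·110 + 1·53 = 1025
  a_11 = 2·1025 + 0·486 + 0·231 + 1·110 = 2160
  a_12 = 2·2160 + 0·1025 + 0·486 + 1·231 = 4551

2,0,0,1 ; 4551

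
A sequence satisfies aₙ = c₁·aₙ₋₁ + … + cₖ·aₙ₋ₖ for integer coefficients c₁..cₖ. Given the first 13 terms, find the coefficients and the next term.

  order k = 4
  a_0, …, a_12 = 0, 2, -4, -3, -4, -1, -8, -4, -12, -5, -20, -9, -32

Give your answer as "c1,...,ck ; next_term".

0,1,0,1 ; -14

  a_4 = 0·-3 + 1·-4 + 0·2 + 1·0 = -4
  a_5 = 0·-4 + 1·-3 + 0·-4 + 1·2 = -1
  a_6 = 0·-1 + 1·-4 + 0·-3 + 1·-4 = -8
  a_7 = 0·-8 + 1·-1 + 0·-4 + 1·-3 = -4
  a_8 = 0·-4 + 1·-8 + 0·-1 + 1·-4 = -12
  a_9 = 0·-12 + 1·-4 + 0·-8 + 1·-1 = -5
  a_10 = 0·-5 + 1·-12 + 0·-4 + 1·-8 = -20
  a_11 = 0·-20 + 1·-5 + 0·-12 + 1·-4 = -9
  a_12 = 0·-9 + 1·-20 + 0·-5 + 1·-12 = -32
  a_13 = 0·-32 + 1·-9 + 0·-20 + 1·-5 = -14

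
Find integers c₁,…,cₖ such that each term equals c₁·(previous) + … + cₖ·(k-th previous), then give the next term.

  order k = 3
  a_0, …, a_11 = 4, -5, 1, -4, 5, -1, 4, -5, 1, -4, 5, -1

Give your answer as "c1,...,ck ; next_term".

0,0,-1 ; 4

  a_3 = 0·1 + 0·-5 + -1·4 = -4
  a_4 = 0·-4 + 0·1 + -1·-5 = 5
  a_5 = 0·5 + 0·-4 + -1·1 = -1
  a_6 = 0·-1 + 0·5 + -1·-4 = 4
  a_7 = 0·4 + 0·-1 + -1·5 = -5
  a_8 = 0·-5 + 0·4 + -1·-1 = 1
  a_9 = 0·1 + 0·-5 + -1·4 = -4
  a_10 = 0·-4 + 0·1 + -1·-5 = 5
  a_11 = 0·5 + 0·-4 + -1·1 = -1
  a_12 = 0·-1 + 0·5 + -1·-4 = 4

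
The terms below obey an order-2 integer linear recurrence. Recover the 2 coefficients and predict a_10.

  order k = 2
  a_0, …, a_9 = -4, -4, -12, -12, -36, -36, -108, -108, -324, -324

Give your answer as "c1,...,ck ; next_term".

0,3 ; -972

  a_2 = 0·-4 + 3·-4 = -12
  a_3 = 0·-12 + 3·-4 = -12
  a_4 = 0·-12 + 3·-12 = -36
  a_5 = 0·-36 + 3·-12 = -36
  a_6 = 0·-36 + 3·-36 = -108
  a_7 = 0·-108 + 3·-36 = -108
  a_8 = 0·-108 + 3·-108 = -324
  a_9 = 0·-324 + 3·-108 = -324
  a_10 = 0·-324 + 3·-324 = -972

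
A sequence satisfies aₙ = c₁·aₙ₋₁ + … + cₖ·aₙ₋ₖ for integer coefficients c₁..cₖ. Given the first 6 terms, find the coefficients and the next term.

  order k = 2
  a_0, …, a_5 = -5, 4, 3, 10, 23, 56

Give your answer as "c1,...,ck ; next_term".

2,1 ; 135

  a_2 = 2·4 + 1·-5 = 3
  a_3 = 2·3 + 1·4 = 10
  a_4 = 2·10 + 1·3 = 23
  a_5 = 2·23 + 1·10 = 56
  a_6 = 2·56 + 1·23 = 135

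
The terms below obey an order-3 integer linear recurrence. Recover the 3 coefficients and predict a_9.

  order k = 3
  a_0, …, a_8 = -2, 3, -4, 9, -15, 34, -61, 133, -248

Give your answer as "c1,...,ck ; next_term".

-1,3,2 ; 525

  a_3 = -1·-4 + 3·3 + 2·-2 = 9
  a_4 = -1·9 + 3·-4 + 2·3 = -15
  a_5 = -1·-15 + 3·9 + 2·-4 = 34
  a_6 = -1·34 + 3·-15 + 2·9 = -61
  a_7 = -1·-61 + 3·34 + 2·-15 = 133
  a_8 = -1·133 + 3·-61 + 2·34 = -248
  a_9 = -1·-248 + 3·133 + 2·-61 = 525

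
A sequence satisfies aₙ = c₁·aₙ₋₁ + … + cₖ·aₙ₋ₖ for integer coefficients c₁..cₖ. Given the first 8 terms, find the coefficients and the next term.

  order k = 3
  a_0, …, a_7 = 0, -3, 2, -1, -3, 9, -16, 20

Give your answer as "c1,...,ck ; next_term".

  a_3 = -2·2 + -1·-3 + 1·0 = -1
  a_4 = -2·-1 + -1·2 + 1·-3 = -3
  a_5 = -2·-3 + -1·-1 + 1·2 = 9
  a_6 = -2·9 + -1·-3 + 1·-1 = -16
  a_7 = -2·-16 + -1·9 + 1·-3 = 20
  a_8 = -2·20 + -1·-16 + 1·9 = -15

-2,-1,1 ; -15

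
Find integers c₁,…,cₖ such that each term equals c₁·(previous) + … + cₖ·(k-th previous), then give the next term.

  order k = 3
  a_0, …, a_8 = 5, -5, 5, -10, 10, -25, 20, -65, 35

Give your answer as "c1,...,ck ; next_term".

  a_3 = 0·5 + 3·-5 + 1·5 = -10
  a_4 = 0·-10 + 3·5 + 1·-5 = 10
  a_5 = 0·10 + 3·-10 + 1·5 = -25
  a_6 = 0·-25 + 3·10 + 1·-10 = 20
  a_7 = 0·20 + 3·-25 + 1·10 = -65
  a_8 = 0·-65 + 3·20 + 1·-25 = 35
  a_9 = 0·35 + 3·-65 + 1·20 = -175

0,3,1 ; -175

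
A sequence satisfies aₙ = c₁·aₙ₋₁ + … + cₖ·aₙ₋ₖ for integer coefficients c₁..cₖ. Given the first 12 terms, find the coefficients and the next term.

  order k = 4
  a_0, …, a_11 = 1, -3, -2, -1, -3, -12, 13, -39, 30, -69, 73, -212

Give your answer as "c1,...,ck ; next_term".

-2,0,3,4 ; 337

  a_4 = -2·-1 + 0·-2 + 3·-3 + 4·1 = -3
  a_5 = -2·-3 + 0·-1 + 3·-2 + 4·-3 = -12
  a_6 = -2·-12 + 0·-3 + 3·-1 + 4·-2 = 13
  a_7 = -2·13 + 0·-12 + 3·-3 + 4·-1 = -39
  a_8 = -2·-39 + 0·13 + 3·-12 + 4·-3 = 30
  a_9 = -2·30 + 0·-39 + 3·13 + 4·-12 = -69
  a_10 = -2·-69 + 0·30 + 3·-39 + 4·13 = 73
  a_11 = -2·73 + 0·-69 + 3·30 + 4·-39 = -212
  a_12 = -2·-212 + 0·73 + 3·-69 + 4·30 = 337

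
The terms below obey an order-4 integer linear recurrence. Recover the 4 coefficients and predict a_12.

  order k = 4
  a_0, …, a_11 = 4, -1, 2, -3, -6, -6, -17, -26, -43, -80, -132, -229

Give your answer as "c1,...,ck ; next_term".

1,1,1,-1 ; -398

  a_4 = 1·-3 + 1·2 + 1·-1 + -1·4 = -6
  a_5 = 1·-6 + 1·-3 + 1·2 + -1·-1 = -6
  a_6 = 1·-6 + 1·-6 + 1·-3 + -1·2 = -17
  a_7 = 1·-17 + 1·-6 + 1·-6 + -1·-3 = -26
  a_8 = 1·-26 + 1·-17 + 1·-6 + -1·-6 = -43
  a_9 = 1·-43 + 1·-26 + 1·-17 + -1·-6 = -80
  a_10 = 1·-80 + 1·-43 + 1·-26 + -1·-17 = -132
  a_11 = 1·-132 + 1·-80 + 1·-43 + -1·-26 = -229
  a_12 = 1·-229 + 1·-132 + 1·-80 + -1·-43 = -398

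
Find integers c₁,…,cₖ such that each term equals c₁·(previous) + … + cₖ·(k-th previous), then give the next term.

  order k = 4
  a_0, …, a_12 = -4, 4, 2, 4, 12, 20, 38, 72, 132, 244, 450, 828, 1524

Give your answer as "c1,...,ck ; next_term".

2,0,0,-1 ; 2804

  a_4 = 2·4 + 0·2 + 0·4 + -1·-4 = 12
  a_5 = 2·12 + 0·4 + 0·2 + -1·4 = 20
  a_6 = 2·20 + 0·12 + 0·4 + -1·2 = 38
  a_7 = 2·38 + 0·20 + 0·12 + -1·4 = 72
  a_8 = 2·72 + 0·38 + 0·20 + -1·12 = 132
  a_9 = 2·132 + 0·72 + 0·38 + -1·20 = 244
  a_10 = 2·244 + 0·132 + 0·72 + -1·38 = 450
  a_11 = 2·450 + 0·244 + 0·132 + -1·72 = 828
  a_12 = 2·828 + 0·450 + 0·244 + -1·132 = 1524
  a_13 = 2·1524 + 0·828 + 0·450 + -1·244 = 2804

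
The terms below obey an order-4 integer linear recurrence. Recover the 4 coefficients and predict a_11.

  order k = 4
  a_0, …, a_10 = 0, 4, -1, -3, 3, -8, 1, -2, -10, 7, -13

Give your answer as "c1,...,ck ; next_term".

0,1,1,-1 ; -1

  a_4 = 0·-3 + 1·-1 + 1·4 + -1·0 = 3
  a_5 = 0·3 + 1·-3 + 1·-1 + -1·4 = -8
  a_6 = 0·-8 + 1·3 + 1·-3 + -1·-1 = 1
  a_7 = 0·1 + 1·-8 + 1·3 + -1·-3 = -2
  a_8 = 0·-2 + 1·1 + 1·-8 + -1·3 = -10
  a_9 = 0·-10 + 1·-2 + 1·1 + -1·-8 = 7
  a_10 = 0·7 + 1·-10 + 1·-2 + -1·1 = -13
  a_11 = 0·-13 + 1·7 + 1·-10 + -1·-2 = -1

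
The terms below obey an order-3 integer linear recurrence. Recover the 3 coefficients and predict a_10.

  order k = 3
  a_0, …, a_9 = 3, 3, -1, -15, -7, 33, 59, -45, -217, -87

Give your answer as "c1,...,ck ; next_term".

  a_3 = 0·-1 + -2·3 + -3·3 = -15
  a_4 = 0·-15 + -2·-1 + -3·3 = -7
  a_5 = 0·-7 + -2·-15 + -3·-1 = 33
  a_6 = 0·33 + -2·-7 + -3·-15 = 59
  a_7 = 0·59 + -2·33 + -3·-7 = -45
  a_8 = 0·-45 + -2·59 + -3·33 = -217
  a_9 = 0·-217 + -2·-45 + -3·59 = -87
  a_10 = 0·-87 + -2·-217 + -3·-45 = 569

0,-2,-3 ; 569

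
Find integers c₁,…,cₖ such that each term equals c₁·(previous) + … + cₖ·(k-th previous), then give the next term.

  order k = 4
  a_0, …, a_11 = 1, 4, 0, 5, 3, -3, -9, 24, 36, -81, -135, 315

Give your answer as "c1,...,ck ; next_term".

  a_4 = 0·5 + -3·0 + 0·4 + 3·1 = 3
  a_5 = 0·3 + -3·5 + 0·0 + 3·4 = -3
  a_6 = 0·-3 + -3·3 + 0·5 + 3·0 = -9
  a_7 = 0·-9 + -3·-3 + 0·3 + 3·5 = 24
  a_8 = 0·24 + -3·-9 + 0·-3 + 3·3 = 36
  a_9 = 0·36 + -3·24 + 0·-9 + 3·-3 = -81
  a_10 = 0·-81 + -3·36 + 0·24 + 3·-9 = -135
  a_11 = 0·-135 + -3·-81 + 0·36 + 3·24 = 315
  a_12 = 0·315 + -3·-135 + 0·-81 + 3·36 = 513

0,-3,0,3 ; 513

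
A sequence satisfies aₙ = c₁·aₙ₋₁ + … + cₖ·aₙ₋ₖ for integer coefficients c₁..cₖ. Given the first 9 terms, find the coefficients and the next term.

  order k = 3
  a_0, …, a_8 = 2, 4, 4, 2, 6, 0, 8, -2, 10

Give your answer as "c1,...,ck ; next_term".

  a_3 = -1·4 + 1·4 + 1·2 = 2
  a_4 = -1·2 + 1·4 + 1·4 = 6
  a_5 = -1·6 + 1·2 + 1·4 = 0
  a_6 = -1·0 + 1·6 + 1·2 = 8
  a_7 = -1·8 + 1·0 + 1·6 = -2
  a_8 = -1·-2 + 1·8 + 1·0 = 10
  a_9 = -1·10 + 1·-2 + 1·8 = -4

-1,1,1 ; -4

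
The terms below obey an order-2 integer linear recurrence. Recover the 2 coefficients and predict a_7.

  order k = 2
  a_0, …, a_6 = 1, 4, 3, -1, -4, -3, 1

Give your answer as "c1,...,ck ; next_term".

  a_2 = 1·4 + -1·1 = 3
  a_3 = 1·3 + -1·4 = -1
  a_4 = 1·-1 + -1·3 = -4
  a_5 = 1·-4 + -1·-1 = -3
  a_6 = 1·-3 + -1·-4 = 1
  a_7 = 1·1 + -1·-3 = 4

1,-1 ; 4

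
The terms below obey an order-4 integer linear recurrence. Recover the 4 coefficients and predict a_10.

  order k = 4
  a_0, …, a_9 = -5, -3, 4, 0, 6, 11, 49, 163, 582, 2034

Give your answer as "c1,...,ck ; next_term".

  a_4 = 3·0 + 2·4 + -1·-3 + 1·-5 = 6
  a_5 = 3·6 + 2·0 + -1·4 + 1·-3 = 11
  a_6 = 3·11 + 2·6 + -1·0 + 1·4 = 49
  a_7 = 3·49 + 2·11 + -1·6 + 1·0 = 163
  a_8 = 3·163 + 2·49 + -1·11 + 1·6 = 582
  a_9 = 3·582 + 2·163 + -1·49 + 1·11 = 2034
  a_10 = 3·2034 + 2·582 + -1·163 + 1·49 = 7152

3,2,-1,1 ; 7152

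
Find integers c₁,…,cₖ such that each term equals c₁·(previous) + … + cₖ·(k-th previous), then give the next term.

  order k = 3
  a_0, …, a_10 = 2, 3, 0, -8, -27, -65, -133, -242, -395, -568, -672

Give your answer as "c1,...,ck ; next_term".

3,-2,-1 ; -485

  a_3 = 3·0 + -2·3 + -1·2 = -8
  a_4 = 3·-8 + -2·0 + -1·3 = -27
  a_5 = 3·-27 + -2·-8 + -1·0 = -65
  a_6 = 3·-65 + -2·-27 + -1·-8 = -133
  a_7 = 3·-133 + -2·-65 + -1·-27 = -242
  a_8 = 3·-242 + -2·-133 + -1·-65 = -395
  a_9 = 3·-395 + -2·-242 + -1·-133 = -568
  a_10 = 3·-568 + -2·-395 + -1·-242 = -672
  a_11 = 3·-672 + -2·-568 + -1·-395 = -485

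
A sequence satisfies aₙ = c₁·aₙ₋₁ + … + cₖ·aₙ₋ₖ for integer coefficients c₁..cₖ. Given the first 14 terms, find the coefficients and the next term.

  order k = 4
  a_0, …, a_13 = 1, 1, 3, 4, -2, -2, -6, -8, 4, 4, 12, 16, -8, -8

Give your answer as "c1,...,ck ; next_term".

  a_4 = 0·4 + 0·3 + 0·1 + -2·1 = -2
  a_5 = 0·-2 + 0·4 + 0·3 + -2·1 = -2
  a_6 = 0·-2 + 0·-2 + 0·4 + -2·3 = -6
  a_7 = 0·-6 + 0·-2 + 0·-2 + -2·4 = -8
  a_8 = 0·-8 + 0·-6 + 0·-2 + -2·-2 = 4
  a_9 = 0·4 + 0·-8 + 0·-6 + -2·-2 = 4
  a_10 = 0·4 + 0·4 + 0·-8 + -2·-6 = 12
  a_11 = 0·12 + 0·4 + 0·4 + -2·-8 = 16
  a_12 = 0·16 + 0·12 + 0·4 + -2·4 = -8
  a_13 = 0·-8 + 0·16 + 0·12 + -2·4 = -8
  a_14 = 0·-8 + 0·-8 + 0·16 + -2·12 = -24

0,0,0,-2 ; -24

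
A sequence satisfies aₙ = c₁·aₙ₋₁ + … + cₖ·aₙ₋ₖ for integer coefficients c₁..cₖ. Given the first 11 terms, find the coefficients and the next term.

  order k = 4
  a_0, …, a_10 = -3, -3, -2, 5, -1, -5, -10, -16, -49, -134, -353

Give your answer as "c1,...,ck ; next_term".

  a_4 = 2·5 + 1·-2 + 1·-3 + 2·-3 = -1
  a_5 = 2·-1 + 1·5 + 1·-2 + 2·-3 = -5
  a_6 = 2·-5 + 1·-1 + 1·5 + 2·-2 = -10
  a_7 = 2·-10 + 1·-5 + 1·-1 + 2·5 = -16
  a_8 = 2·-16 + 1·-10 + 1·-5 + 2·-1 = -49
  a_9 = 2·-49 + 1·-16 + 1·-10 + 2·-5 = -134
  a_10 = 2·-134 + 1·-49 + 1·-16 + 2·-10 = -353
  a_11 = 2·-353 + 1·-134 + 1·-49 + 2·-16 = -921

2,1,1,2 ; -921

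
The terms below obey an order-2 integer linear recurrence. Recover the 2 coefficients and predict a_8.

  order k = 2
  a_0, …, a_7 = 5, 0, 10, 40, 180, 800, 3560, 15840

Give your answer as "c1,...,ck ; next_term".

4,2 ; 70480

  a_2 = 4·0 + 2·5 = 10
  a_3 = 4·10 + 2·0 = 40
  a_4 = 4·40 + 2·10 = 180
  a_5 = 4·180 + 2·40 = 800
  a_6 = 4·800 + 2·180 = 3560
  a_7 = 4·3560 + 2·800 = 15840
  a_8 = 4·15840 + 2·3560 = 70480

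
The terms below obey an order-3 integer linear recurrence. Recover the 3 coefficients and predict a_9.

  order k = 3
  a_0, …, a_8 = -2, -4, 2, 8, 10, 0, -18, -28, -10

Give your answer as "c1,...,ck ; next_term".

1,-1,-1 ; 36

  a_3 = 1·2 + -1·-4 + -1·-2 = 8
  a_4 = 1·8 + -1·2 + -1·-4 = 10
  a_5 = 1·10 + -1·8 + -1·2 = 0
  a_6 = 1·0 + -1·10 + -1·8 = -18
  a_7 = 1·-18 + -1·0 + -1·10 = -28
  a_8 = 1·-28 + -1·-18 + -1·0 = -10
  a_9 = 1·-10 + -1·-28 + -1·-18 = 36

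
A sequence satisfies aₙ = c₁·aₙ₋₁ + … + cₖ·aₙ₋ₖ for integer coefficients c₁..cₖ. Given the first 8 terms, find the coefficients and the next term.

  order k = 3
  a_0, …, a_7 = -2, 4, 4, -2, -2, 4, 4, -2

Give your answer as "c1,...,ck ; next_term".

  a_3 = 1·4 + -1·4 + 1·-2 = -2
  a_4 = 1·-2 + -1·4 + 1·4 = -2
  a_5 = 1·-2 + -1·-2 + 1·4 = 4
  a_6 = 1·4 + -1·-2 + 1·-2 = 4
  a_7 = 1·4 + -1·4 + 1·-2 = -2
  a_8 = 1·-2 + -1·4 + 1·4 = -2

1,-1,1 ; -2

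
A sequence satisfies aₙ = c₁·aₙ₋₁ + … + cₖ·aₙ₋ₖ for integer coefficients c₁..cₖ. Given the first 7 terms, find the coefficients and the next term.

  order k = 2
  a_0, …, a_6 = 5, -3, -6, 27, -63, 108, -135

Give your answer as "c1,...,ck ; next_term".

  a_2 = -3·-3 + -3·5 = -6
  a_3 = -3·-6 + -3·-3 = 27
  a_4 = -3·27 + -3·-6 = -63
  a_5 = -3·-63 + -3·27 = 108
  a_6 = -3·108 + -3·-63 = -135
  a_7 = -3·-135 + -3·108 = 81

-3,-3 ; 81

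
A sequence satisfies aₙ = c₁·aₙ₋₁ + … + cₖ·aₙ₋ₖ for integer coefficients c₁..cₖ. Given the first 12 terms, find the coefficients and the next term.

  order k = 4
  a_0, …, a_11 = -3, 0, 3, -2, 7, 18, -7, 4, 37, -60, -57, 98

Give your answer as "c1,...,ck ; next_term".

  a_4 = 1·-2 + -1·3 + 3·0 + -4·-3 = 7
  a_5 = 1·7 + -1·-2 + 3·3 + -4·0 = 18
  a_6 = 1·18 + -1·7 + 3·-2 + -4·3 = -7
  a_7 = 1·-7 + -1·18 + 3·7 + -4·-2 = 4
  a_8 = 1·4 + -1·-7 + 3·18 + -4·7 = 37
  a_9 = 1·37 + -1·4 + 3·-7 + -4·18 = -60
  a_10 = 1·-60 + -1·37 + 3·4 + -4·-7 = -57
  a_11 = 1·-57 + -1·-60 + 3·37 + -4·4 = 98
  a_12 = 1·98 + -1·-57 + 3·-60 + -4·37 = -173

1,-1,3,-4 ; -173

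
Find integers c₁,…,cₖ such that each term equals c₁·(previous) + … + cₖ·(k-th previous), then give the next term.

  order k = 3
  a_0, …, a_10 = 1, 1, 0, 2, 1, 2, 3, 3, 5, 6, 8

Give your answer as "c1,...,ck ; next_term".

0,1,1 ; 11

  a_3 = 0·0 + 1·1 + 1·1 = 2
  a_4 = 0·2 + 1·0 + 1·1 = 1
  a_5 = 0·1 + 1·2 + 1·0 = 2
  a_6 = 0·2 + 1·1 + 1·2 = 3
  a_7 = 0·3 + 1·2 + 1·1 = 3
  a_8 = 0·3 + 1·3 + 1·2 = 5
  a_9 = 0·5 + 1·3 + 1·3 = 6
  a_10 = 0·6 + 1·5 + 1·3 = 8
  a_11 = 0·8 + 1·6 + 1·5 = 11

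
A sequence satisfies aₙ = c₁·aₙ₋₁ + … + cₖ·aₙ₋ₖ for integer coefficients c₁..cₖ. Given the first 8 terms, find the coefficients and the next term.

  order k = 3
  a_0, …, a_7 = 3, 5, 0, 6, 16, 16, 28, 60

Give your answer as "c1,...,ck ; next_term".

1,0,2 ; 92

  a_3 = 1·0 + 0·5 + 2·3 = 6
  a_4 = 1·6 + 0·0 + 2·5 = 16
  a_5 = 1·16 + 0·6 + 2·0 = 16
  a_6 = 1·16 + 0·16 + 2·6 = 28
  a_7 = 1·28 + 0·16 + 2·16 = 60
  a_8 = 1·60 + 0·28 + 2·16 = 92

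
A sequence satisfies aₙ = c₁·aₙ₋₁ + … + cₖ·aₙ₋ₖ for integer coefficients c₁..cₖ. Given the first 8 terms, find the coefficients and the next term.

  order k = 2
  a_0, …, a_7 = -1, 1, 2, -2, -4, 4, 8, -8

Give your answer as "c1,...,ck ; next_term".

0,-2 ; -16

  a_2 = 0·1 + -2·-1 = 2
  a_3 = 0·2 + -2·1 = -2
  a_4 = 0·-2 + -2·2 = -4
  a_5 = 0·-4 + -2·-2 = 4
  a_6 = 0·4 + -2·-4 = 8
  a_7 = 0·8 + -2·4 = -8
  a_8 = 0·-8 + -2·8 = -16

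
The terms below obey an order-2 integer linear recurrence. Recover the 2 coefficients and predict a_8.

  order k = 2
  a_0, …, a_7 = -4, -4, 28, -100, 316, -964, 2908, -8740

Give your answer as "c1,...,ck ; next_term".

  a_2 = -4·-4 + -3·-4 = 28
  a_3 = -4·28 + -3·-4 = -100
  a_4 = -4·-100 + -3·28 = 316
  a_5 = -4·316 + -3·-100 = -964
  a_6 = -4·-964 + -3·316 = 2908
  a_7 = -4·2908 + -3·-964 = -8740
  a_8 = -4·-8740 + -3·2908 = 26236

-4,-3 ; 26236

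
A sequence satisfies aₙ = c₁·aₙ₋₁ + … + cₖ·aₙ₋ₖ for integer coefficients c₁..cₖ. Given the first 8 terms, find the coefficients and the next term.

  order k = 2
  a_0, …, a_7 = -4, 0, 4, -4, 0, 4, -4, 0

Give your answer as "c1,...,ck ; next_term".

-1,-1 ; 4

  a_2 = -1·0 + -1·-4 = 4
  a_3 = -1·4 + -1·0 = -4
  a_4 = -1·-4 + -1·4 = 0
  a_5 = -1·0 + -1·-4 = 4
  a_6 = -1·4 + -1·0 = -4
  a_7 = -1·-4 + -1·4 = 0
  a_8 = -1·0 + -1·-4 = 4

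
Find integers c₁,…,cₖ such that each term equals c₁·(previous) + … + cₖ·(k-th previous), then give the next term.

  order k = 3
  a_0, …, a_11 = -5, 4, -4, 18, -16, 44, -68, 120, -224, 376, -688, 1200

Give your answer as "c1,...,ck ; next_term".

0,2,-2 ; -2128

  a_3 = 0·-4 + 2·4 + -2·-5 = 18
  a_4 = 0·18 + 2·-4 + -2·4 = -16
  a_5 = 0·-16 + 2·18 + -2·-4 = 44
  a_6 = 0·44 + 2·-16 + -2·18 = -68
  a_7 = 0·-68 + 2·44 + -2·-16 = 120
  a_8 = 0·120 + 2·-68 + -2·44 = -224
  a_9 = 0·-224 + 2·120 + -2·-68 = 376
  a_10 = 0·376 + 2·-224 + -2·120 = -688
  a_11 = 0·-688 + 2·376 + -2·-224 = 1200
  a_12 = 0·1200 + 2·-688 + -2·376 = -2128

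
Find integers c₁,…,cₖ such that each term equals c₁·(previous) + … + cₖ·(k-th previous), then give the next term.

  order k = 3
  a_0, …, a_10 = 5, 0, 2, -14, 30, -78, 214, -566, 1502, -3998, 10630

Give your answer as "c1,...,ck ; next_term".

-2,1,-2 ; -28262

  a_3 = -2·2 + 1·0 + -2·5 = -14
  a_4 = -2·-14 + 1·2 + -2·0 = 30
  a_5 = -2·30 + 1·-14 + -2·2 = -78
  a_6 = -2·-78 + 1·30 + -2·-14 = 214
  a_7 = -2·214 + 1·-78 + -2·30 = -566
  a_8 = -2·-566 + 1·214 + -2·-78 = 1502
  a_9 = -2·1502 + 1·-566 + -2·214 = -3998
  a_10 = -2·-3998 + 1·1502 + -2·-566 = 10630
  a_11 = -2·10630 + 1·-3998 + -2·1502 = -28262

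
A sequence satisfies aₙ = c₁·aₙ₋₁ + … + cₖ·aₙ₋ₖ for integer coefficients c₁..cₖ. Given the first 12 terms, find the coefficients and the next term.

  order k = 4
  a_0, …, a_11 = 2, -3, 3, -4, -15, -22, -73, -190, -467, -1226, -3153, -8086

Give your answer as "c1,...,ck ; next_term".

2,1,2,-2 ; -20843

  a_4 = 2·-4 + 1·3 + 2·-3 + -2·2 = -15
  a_5 = 2·-15 + 1·-4 + 2·3 + -2·-3 = -22
  a_6 = 2·-22 + 1·-15 + 2·-4 + -2·3 = -73
  a_7 = 2·-73 + 1·-22 + 2·-15 + -2·-4 = -190
  a_8 = 2·-190 + 1·-73 + 2·-22 + -2·-15 = -467
  a_9 = 2·-467 + 1·-190 + 2·-73 + -2·-22 = -1226
  a_10 = 2·-1226 + 1·-467 + 2·-190 + -2·-73 = -3153
  a_11 = 2·-3153 + 1·-1226 + 2·-467 + -2·-190 = -8086
  a_12 = 2·-8086 + 1·-3153 + 2·-1226 + -2·-467 = -20843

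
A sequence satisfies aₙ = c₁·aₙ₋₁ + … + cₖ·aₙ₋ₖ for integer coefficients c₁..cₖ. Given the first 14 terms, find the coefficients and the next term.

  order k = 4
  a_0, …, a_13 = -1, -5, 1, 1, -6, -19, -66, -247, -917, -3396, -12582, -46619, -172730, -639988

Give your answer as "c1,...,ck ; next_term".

3,2,2,1 ; -2371244

  a_4 = 3·1 + 2·1 + 2·-5 + 1·-1 = -6
  a_5 = 3·-6 + 2·1 + 2·1 + 1·-5 = -19
  a_6 = 3·-19 + 2·-6 + 2·1 + 1·1 = -66
  a_7 = 3·-66 + 2·-19 + 2·-6 + 1·1 = -247
  a_8 = 3·-247 + 2·-66 + 2·-19 + 1·-6 = -917
  a_9 = 3·-917 + 2·-247 + 2·-66 + 1·-19 = -3396
  a_10 = 3·-3396 + 2·-917 + 2·-247 + 1·-66 = -12582
  a_11 = 3·-12582 + 2·-3396 + 2·-917 + 1·-247 = -46619
  a_12 = 3·-46619 + 2·-12582 + 2·-3396 + 1·-917 = -172730
  a_13 = 3·-172730 + 2·-46619 + 2·-12582 + 1·-3396 = -639988
  a_14 = 3·-639988 + 2·-172730 + 2·-46619 + 1·-12582 = -2371244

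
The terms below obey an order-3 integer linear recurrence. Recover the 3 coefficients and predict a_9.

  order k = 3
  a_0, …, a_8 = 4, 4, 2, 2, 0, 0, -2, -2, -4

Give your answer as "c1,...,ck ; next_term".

1,1,-1 ; -4

  a_3 = 1·2 + 1·4 + -1·4 = 2
  a_4 = 1·2 + 1·2 + -1·4 = 0
  a_5 = 1·0 + 1·2 + -1·2 = 0
  a_6 = 1·0 + 1·0 + -1·2 = -2
  a_7 = 1·-2 + 1·0 + -1·0 = -2
  a_8 = 1·-2 + 1·-2 + -1·0 = -4
  a_9 = 1·-4 + 1·-2 + -1·-2 = -4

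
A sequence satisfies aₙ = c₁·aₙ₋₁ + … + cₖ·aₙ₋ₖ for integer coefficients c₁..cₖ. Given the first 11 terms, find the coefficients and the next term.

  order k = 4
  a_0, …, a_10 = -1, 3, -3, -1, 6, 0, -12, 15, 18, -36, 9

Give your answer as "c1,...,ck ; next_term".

  a_4 = 0·-1 + 0·-3 + 3·3 + 3·-1 = 6
  a_5 = 0·6 + 0·-1 + 3·-3 + 3·3 = 0
  a_6 = 0·0 + 0·6 + 3·-1 + 3·-3 = -12
  a_7 = 0·-12 + 0·0 + 3·6 + 3·-1 = 15
  a_8 = 0·15 + 0·-12 + 3·0 + 3·6 = 18
  a_9 = 0·18 + 0·15 + 3·-12 + 3·0 = -36
  a_10 = 0·-36 + 0·18 + 3·15 + 3·-12 = 9
  a_11 = 0·9 + 0·-36 + 3·18 + 3·15 = 99

0,0,3,3 ; 99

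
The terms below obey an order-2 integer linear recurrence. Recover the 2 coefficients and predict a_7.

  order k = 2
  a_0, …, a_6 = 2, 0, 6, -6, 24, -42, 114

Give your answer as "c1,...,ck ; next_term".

  a_2 = -1·0 + 3·2 = 6
  a_3 = -1·6 + 3·0 = -6
  a_4 = -1·-6 + 3·6 = 24
  a_5 = -1·24 + 3·-6 = -42
  a_6 = -1·-42 + 3·24 = 114
  a_7 = -1·114 + 3·-42 = -240

-1,3 ; -240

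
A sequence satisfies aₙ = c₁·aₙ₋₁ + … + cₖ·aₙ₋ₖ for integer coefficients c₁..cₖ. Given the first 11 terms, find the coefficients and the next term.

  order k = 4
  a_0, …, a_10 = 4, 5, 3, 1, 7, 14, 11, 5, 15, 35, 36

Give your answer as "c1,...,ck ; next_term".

  a_4 = 1·1 + -1·3 + 1·5 + 1·4 = 7
  a_5 = 1·7 + -1·1 + 1·3 + 1·5 = 14
  a_6 = 1·14 + -1·7 + 1·1 + 1·3 = 11
  a_7 = 1·11 + -1·14 + 1·7 + 1·1 = 5
  a_8 = 1·5 + -1·11 + 1·14 + 1·7 = 15
  a_9 = 1·15 + -1·5 + 1·11 + 1·14 = 35
  a_10 = 1·35 + -1·15 + 1·5 + 1·11 = 36
  a_11 = 1·36 + -1·35 + 1·15 + 1·5 = 21

1,-1,1,1 ; 21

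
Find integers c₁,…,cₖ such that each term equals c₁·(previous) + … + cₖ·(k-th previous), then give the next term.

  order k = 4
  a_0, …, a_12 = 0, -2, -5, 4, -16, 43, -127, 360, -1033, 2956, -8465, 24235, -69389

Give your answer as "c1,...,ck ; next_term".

  a_4 = -2·4 + 2·-5 + -1·-2 + 1·0 = -16
  a_5 = -2·-16 + 2·4 + -1·-5 + 1·-2 = 43
  a_6 = -2·43 + 2·-16 + -1·4 + 1·-5 = -127
  a_7 = -2·-127 + 2·43 + -1·-16 + 1·4 = 360
  a_8 = -2·360 + 2·-127 + -1·43 + 1·-16 = -1033
  a_9 = -2·-1033 + 2·360 + -1·-127 + 1·43 = 2956
  a_10 = -2·2956 + 2·-1033 + -1·360 + 1·-127 = -8465
  a_11 = -2·-8465 + 2·2956 + -1·-1033 + 1·360 = 24235
  a_12 = -2·24235 + 2·-8465 + -1·2956 + 1·-1033 = -69389
  a_13 = -2·-69389 + 2·24235 + -1·-8465 + 1·2956 = 198669

-2,2,-1,1 ; 198669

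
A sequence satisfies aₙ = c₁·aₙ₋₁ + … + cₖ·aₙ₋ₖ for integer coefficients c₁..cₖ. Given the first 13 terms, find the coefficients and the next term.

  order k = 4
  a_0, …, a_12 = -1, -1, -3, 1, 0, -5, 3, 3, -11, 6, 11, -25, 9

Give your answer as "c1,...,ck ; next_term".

  a_4 = -1·1 + -1·-3 + 1·-1 + 1·-1 = 0
  a_5 = -1·0 + -1·1 + 1·-3 + 1·-1 = -5
  a_6 = -1·-5 + -1·0 + 1·1 + 1·-3 = 3
  a_7 = -1·3 + -1·-5 + 1·0 + 1·1 = 3
  a_8 = -1·3 + -1·3 + 1·-5 + 1·0 = -11
  a_9 = -1·-11 + -1·3 + 1·3 + 1·-5 = 6
  a_10 = -1·6 + -1·-11 + 1·3 + 1·3 = 11
  a_11 = -1·11 + -1·6 + 1·-11 + 1·3 = -25
  a_12 = -1·-25 + -1·11 + 1·6 + 1·-11 = 9
  a_13 = -1·9 + -1·-25 + 1·11 + 1·6 = 33

-1,-1,1,1 ; 33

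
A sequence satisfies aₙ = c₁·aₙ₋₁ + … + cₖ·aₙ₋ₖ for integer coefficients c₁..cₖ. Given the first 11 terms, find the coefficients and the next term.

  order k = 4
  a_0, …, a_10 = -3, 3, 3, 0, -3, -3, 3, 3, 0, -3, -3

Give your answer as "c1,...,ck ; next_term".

  a_4 = -1·0 + -1·3 + -1·3 + -1·-3 = -3
  a_5 = -1·-3 + -1·0 + -1·3 + -1·3 = -3
  a_6 = -1·-3 + -1·-3 + -1·0 + -1·3 = 3
  a_7 = -1·3 + -1·-3 + -1·-3 + -1·0 = 3
  a_8 = -1·3 + -1·3 + -1·-3 + -1·-3 = 0
  a_9 = -1·0 + -1·3 + -1·3 + -1·-3 = -3
  a_10 = -1·-3 + -1·0 + -1·3 + -1·3 = -3
  a_11 = -1·-3 + -1·-3 + -1·0 + -1·3 = 3

-1,-1,-1,-1 ; 3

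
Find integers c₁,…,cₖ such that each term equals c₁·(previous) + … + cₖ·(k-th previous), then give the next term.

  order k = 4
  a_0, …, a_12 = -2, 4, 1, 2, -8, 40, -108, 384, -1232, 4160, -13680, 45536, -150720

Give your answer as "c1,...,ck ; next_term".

  a_4 = -2·2 + 4·1 + 0·4 + 4·-2 = -8
  a_5 = -2·-8 + 4·2 + 0·1 + 4·4 = 40
  a_6 = -2·40 + 4·-8 + 0·2 + 4·1 = -108
  a_7 = -2·-108 + 4·40 + 0·-8 + 4·2 = 384
  a_8 = -2·384 + 4·-108 + 0·40 + 4·-8 = -1232
  a_9 = -2·-1232 + 4·384 + 0·-108 + 4·40 = 4160
  a_10 = -2·4160 + 4·-1232 + 0·384 + 4·-108 = -13680
  a_11 = -2·-13680 + 4·4160 + 0·-1232 + 4·384 = 45536
  a_12 = -2·45536 + 4·-13680 + 0·4160 + 4·-1232 = -150720
  a_13 = -2·-150720 + 4·45536 + 0·-13680 + 4·4160 = 500224

-2,4,0,4 ; 500224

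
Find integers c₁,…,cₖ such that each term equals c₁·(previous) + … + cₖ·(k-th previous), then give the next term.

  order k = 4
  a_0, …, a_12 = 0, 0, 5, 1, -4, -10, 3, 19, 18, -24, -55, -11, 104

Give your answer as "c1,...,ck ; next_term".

1,-1,-1,2 ; 122

  a_4 = 1·1 + -1·5 + -1·0 + 2·0 = -4
  a_5 = 1·-4 + -1·1 + -1·5 + 2·0 = -10
  a_6 = 1·-10 + -1·-4 + -1·1 + 2·5 = 3
  a_7 = 1·3 + -1·-10 + -1·-4 + 2·1 = 19
  a_8 = 1·19 + -1·3 + -1·-10 + 2·-4 = 18
  a_9 = 1·18 + -1·19 + -1·3 + 2·-10 = -24
  a_10 = 1·-24 + -1·18 + -1·19 + 2·3 = -55
  a_11 = 1·-55 + -1·-24 + -1·18 + 2·19 = -11
  a_12 = 1·-11 + -1·-55 + -1·-24 + 2·18 = 104
  a_13 = 1·104 + -1·-11 + -1·-55 + 2·-24 = 122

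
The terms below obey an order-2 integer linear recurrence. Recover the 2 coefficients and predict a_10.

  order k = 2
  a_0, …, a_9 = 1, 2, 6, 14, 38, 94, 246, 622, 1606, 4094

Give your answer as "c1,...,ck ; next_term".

  a_2 = 1·2 + 4·1 = 6
  a_3 = 1·6 + 4·2 = 14
  a_4 = 1·14 + 4·6 = 38
  a_5 = 1·38 + 4·14 = 94
  a_6 = 1·94 + 4·38 = 246
  a_7 = 1·246 + 4·94 = 622
  a_8 = 1·622 + 4·246 = 1606
  a_9 = 1·1606 + 4·622 = 4094
  a_10 = 1·4094 + 4·1606 = 10518

1,4 ; 10518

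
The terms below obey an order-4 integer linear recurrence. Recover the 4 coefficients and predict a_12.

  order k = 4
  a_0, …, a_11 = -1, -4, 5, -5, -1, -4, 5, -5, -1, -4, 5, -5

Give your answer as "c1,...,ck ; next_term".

0,0,0,1 ; -1

  a_4 = 0·-5 + 0·5 + 0·-4 + 1·-1 = -1
  a_5 = 0·-1 + 0·-5 + 0·5 + 1·-4 = -4
  a_6 = 0·-4 + 0·-1 + 0·-5 + 1·5 = 5
  a_7 = 0·5 + 0·-4 + 0·-1 + 1·-5 = -5
  a_8 = 0·-5 + 0·5 + 0·-4 + 1·-1 = -1
  a_9 = 0·-1 + 0·-5 + 0·5 + 1·-4 = -4
  a_10 = 0·-4 + 0·-1 + 0·-5 + 1·5 = 5
  a_11 = 0·5 + 0·-4 + 0·-1 + 1·-5 = -5
  a_12 = 0·-5 + 0·5 + 0·-4 + 1·-1 = -1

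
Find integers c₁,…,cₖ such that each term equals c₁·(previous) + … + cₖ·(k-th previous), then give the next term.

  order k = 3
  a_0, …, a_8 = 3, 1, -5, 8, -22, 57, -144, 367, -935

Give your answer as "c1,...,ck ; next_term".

  a_3 = -2·-5 + 1·1 + -1·3 = 8
  a_4 = -2·8 + 1·-5 + -1·1 = -22
  a_5 = -2·-22 + 1·8 + -1·-5 = 57
  a_6 = -2·57 + 1·-22 + -1·8 = -144
  a_7 = -2·-144 + 1·57 + -1·-22 = 367
  a_8 = -2·367 + 1·-144 + -1·57 = -935
  a_9 = -2·-935 + 1·367 + -1·-144 = 2381

-2,1,-1 ; 2381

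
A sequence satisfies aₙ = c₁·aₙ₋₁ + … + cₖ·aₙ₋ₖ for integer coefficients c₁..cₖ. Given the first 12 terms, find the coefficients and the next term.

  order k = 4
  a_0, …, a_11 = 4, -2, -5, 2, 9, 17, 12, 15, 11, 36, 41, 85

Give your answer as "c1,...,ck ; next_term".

1,1,-2,2 ; 76

  a_4 = 1·2 + 1·-5 + -2·-2 + 2·4 = 9
  a_5 = 1·9 + 1·2 + -2·-5 + 2·-2 = 17
  a_6 = 1·17 + 1·9 + -2·2 + 2·-5 = 12
  a_7 = 1·12 + 1·17 + -2·9 + 2·2 = 15
  a_8 = 1·15 + 1·12 + -2·17 + 2·9 = 11
  a_9 = 1·11 + 1·15 + -2·12 + 2·17 = 36
  a_10 = 1·36 + 1·11 + -2·15 + 2·12 = 41
  a_11 = 1·41 + 1·36 + -2·11 + 2·15 = 85
  a_12 = 1·85 + 1·41 + -2·36 + 2·11 = 76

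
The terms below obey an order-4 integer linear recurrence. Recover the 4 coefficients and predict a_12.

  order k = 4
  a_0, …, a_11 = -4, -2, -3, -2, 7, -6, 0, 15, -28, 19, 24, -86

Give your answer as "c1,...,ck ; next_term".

  a_4 = -1·-2 + -1·-3 + 1·-2 + -1·-4 = 7
  a_5 = -1·7 + -1·-2 + 1·-3 + -1·-2 = -6
  a_6 = -1·-6 + -1·7 + 1·-2 + -1·-3 = 0
  a_7 = -1·0 + -1·-6 + 1·7 + -1·-2 = 15
  a_8 = -1·15 + -1·0 + 1·-6 + -1·7 = -28
  a_9 = -1·-28 + -1·15 + 1·0 + -1·-6 = 19
  a_10 = -1·19 + -1·-28 + 1·15 + -1·0 = 24
  a_11 = -1·24 + -1·19 + 1·-28 + -1·15 = -86
  a_12 = -1·-86 + -1·24 + 1·19 + -1·-28 = 109

-1,-1,1,-1 ; 109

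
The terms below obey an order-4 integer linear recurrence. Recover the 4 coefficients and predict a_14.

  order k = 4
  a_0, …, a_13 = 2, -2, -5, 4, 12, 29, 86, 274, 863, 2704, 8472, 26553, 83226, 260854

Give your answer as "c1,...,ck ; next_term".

  a_4 = 3·4 + 0·-5 + 1·-2 + 1·2 = 12
  a_5 = 3·12 + 0·4 + 1·-5 + 1·-2 = 29
  a_6 = 3·29 + 0·12 + 1·4 + 1·-5 = 86
  a_7 = 3·86 + 0·29 + 1·12 + 1·4 = 274
  a_8 = 3·274 + 0·86 + 1·29 + 1·12 = 863
  a_9 = 3·863 + 0·274 + 1·86 + 1·29 = 2704
  a_10 = 3·2704 + 0·863 + 1·274 + 1·86 = 8472
  a_11 = 3·8472 + 0·2704 + 1·863 + 1·274 = 26553
  a_12 = 3·26553 + 0·8472 + 1·2704 + 1·863 = 83226
  a_13 = 3·83226 + 0·26553 + 1·8472 + 1·2704 = 260854
  a_14 = 3·260854 + 0·83226 + 1·26553 + 1·8472 = 817587

3,0,1,1 ; 817587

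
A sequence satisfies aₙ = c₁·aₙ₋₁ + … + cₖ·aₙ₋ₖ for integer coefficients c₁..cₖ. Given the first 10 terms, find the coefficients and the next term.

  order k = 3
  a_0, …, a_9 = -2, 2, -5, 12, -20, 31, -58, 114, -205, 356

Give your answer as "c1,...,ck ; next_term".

-2,-2,-3 ; -644

  a_3 = -2·-5 + -2·2 + -3·-2 = 12
  a_4 = -2·12 + -2·-5 + -3·2 = -20
  a_5 = -2·-20 + -2·12 + -3·-5 = 31
  a_6 = -2·31 + -2·-20 + -3·12 = -58
  a_7 = -2·-58 + -2·31 + -3·-20 = 114
  a_8 = -2·114 + -2·-58 + -3·31 = -205
  a_9 = -2·-205 + -2·114 + -3·-58 = 356
  a_10 = -2·356 + -2·-205 + -3·114 = -644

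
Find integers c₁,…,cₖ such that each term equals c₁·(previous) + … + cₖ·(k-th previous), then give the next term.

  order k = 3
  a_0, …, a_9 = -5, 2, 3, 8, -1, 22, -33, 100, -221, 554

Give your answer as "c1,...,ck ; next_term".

  a_3 = -1·3 + 3·2 + -1·-5 = 8
  a_4 = -1·8 + 3·3 + -1·2 = -1
  a_5 = -1·-1 + 3·8 + -1·3 = 22
  a_6 = -1·22 + 3·-1 + -1·8 = -33
  a_7 = -1·-33 + 3·22 + -1·-1 = 100
  a_8 = -1·100 + 3·-33 + -1·22 = -221
  a_9 = -1·-221 + 3·100 + -1·-33 = 554
  a_10 = -1·554 + 3·-221 + -1·100 = -1317

-1,3,-1 ; -1317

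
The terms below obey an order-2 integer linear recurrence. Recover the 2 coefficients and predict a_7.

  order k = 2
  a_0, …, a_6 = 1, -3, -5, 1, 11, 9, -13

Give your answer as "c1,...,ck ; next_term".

  a_2 = 1·-3 + -2·1 = -5
  a_3 = 1·-5 + -2·-3 = 1
  a_4 = 1·1 + -2·-5 = 11
  a_5 = 1·11 + -2·1 = 9
  a_6 = 1·9 + -2·11 = -13
  a_7 = 1·-13 + -2·9 = -31

1,-2 ; -31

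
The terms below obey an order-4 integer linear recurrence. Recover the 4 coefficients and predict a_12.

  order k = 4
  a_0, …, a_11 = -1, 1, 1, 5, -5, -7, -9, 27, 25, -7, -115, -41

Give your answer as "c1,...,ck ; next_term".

0,-1,-3,1 ; 161

  a_4 = 0·5 + -1·1 + -3·1 + 1·-1 = -5
  a_5 = 0·-5 + -1·5 + -3·1 + 1·1 = -7
  a_6 = 0·-7 + -1·-5 + -3·5 + 1·1 = -9
  a_7 = 0·-9 + -1·-7 + -3·-5 + 1·5 = 27
  a_8 = 0·27 + -1·-9 + -3·-7 + 1·-5 = 25
  a_9 = 0·25 + -1·27 + -3·-9 + 1·-7 = -7
  a_10 = 0·-7 + -1·25 + -3·27 + 1·-9 = -115
  a_11 = 0·-115 + -1·-7 + -3·25 + 1·27 = -41
  a_12 = 0·-41 + -1·-115 + -3·-7 + 1·25 = 161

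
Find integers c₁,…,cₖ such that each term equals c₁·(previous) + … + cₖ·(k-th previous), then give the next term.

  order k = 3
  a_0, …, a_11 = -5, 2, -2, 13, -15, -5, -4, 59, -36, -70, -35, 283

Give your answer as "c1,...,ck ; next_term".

-1,-2,-3 ; -3

  a_3 = -1·-2 + -2·2 + -3·-5 = 13
  a_4 = -1·13 + -2·-2 + -3·2 = -15
  a_5 = -1·-15 + -2·13 + -3·-2 = -5
  a_6 = -1·-5 + -2·-15 + -3·13 = -4
  a_7 = -1·-4 + -2·-5 + -3·-15 = 59
  a_8 = -1·59 + -2·-4 + -3·-5 = -36
  a_9 = -1·-36 + -2·59 + -3·-4 = -70
  a_10 = -1·-70 + -2·-36 + -3·59 = -35
  a_11 = -1·-35 + -2·-70 + -3·-36 = 283
  a_12 = -1·283 + -2·-35 + -3·-70 = -3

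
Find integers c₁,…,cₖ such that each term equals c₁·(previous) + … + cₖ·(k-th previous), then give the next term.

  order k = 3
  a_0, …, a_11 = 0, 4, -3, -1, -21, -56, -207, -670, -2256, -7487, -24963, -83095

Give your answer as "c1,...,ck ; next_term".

3,2,-3 ; -276750

  a_3 = 3·-3 + 2·4 + -3·0 = -1
  a_4 = 3·-1 + 2·-3 + -3·4 = -21
  a_5 = 3·-21 + 2·-1 + -3·-3 = -56
  a_6 = 3·-56 + 2·-21 + -3·-1 = -207
  a_7 = 3·-207 + 2·-56 + -3·-21 = -670
  a_8 = 3·-670 + 2·-207 + -3·-56 = -2256
  a_9 = 3·-2256 + 2·-670 + -3·-207 = -7487
  a_10 = 3·-7487 + 2·-2256 + -3·-670 = -24963
  a_11 = 3·-24963 + 2·-7487 + -3·-2256 = -83095
  a_12 = 3·-83095 + 2·-24963 + -3·-7487 = -276750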